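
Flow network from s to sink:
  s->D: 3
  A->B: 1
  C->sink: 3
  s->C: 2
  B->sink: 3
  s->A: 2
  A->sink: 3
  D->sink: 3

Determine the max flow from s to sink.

7

Augment s->D->sink: bottleneck 3. Total 3.
Augment s->A->sink: bottleneck 2. Total 5.
Augment s->C->sink: bottleneck 2. Total 7.
No augmenting path remains in the residual graph.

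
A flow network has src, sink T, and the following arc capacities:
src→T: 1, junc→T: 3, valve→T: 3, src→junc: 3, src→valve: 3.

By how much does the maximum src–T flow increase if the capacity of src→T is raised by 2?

2

Original max flow = 7.
After raising cap(src→T), augmenting paths through that edge carry 2 more units.
New max flow = 9. Increase = 2.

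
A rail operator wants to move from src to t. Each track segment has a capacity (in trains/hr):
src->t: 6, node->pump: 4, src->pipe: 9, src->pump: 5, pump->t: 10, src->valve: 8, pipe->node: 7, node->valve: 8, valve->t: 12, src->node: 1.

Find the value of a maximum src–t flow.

27

Augment src->t: bottleneck 6. Total 6.
Augment src->pump->t: bottleneck 5. Total 11.
Augment src->valve->t: bottleneck 8. Total 19.
Augment src->node->pump->t: bottleneck 1. Total 20.
Augment src->pipe->node->pump->t: bottleneck 3. Total 23.
Augment src->pipe->node->valve->t: bottleneck 4. Total 27.
No augmenting path remains in the residual graph.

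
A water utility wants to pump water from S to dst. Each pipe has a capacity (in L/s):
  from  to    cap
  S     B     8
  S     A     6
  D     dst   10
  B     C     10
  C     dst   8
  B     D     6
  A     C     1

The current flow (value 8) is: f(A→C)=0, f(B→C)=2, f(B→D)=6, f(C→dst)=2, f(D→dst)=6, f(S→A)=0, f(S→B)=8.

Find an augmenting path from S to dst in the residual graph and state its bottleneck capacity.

Residual along S→A→C→dst: S→A: 6, A→C: 1, C→dst: 6.
Bottleneck = min = 1.

S→A→C→dst, bottleneck 1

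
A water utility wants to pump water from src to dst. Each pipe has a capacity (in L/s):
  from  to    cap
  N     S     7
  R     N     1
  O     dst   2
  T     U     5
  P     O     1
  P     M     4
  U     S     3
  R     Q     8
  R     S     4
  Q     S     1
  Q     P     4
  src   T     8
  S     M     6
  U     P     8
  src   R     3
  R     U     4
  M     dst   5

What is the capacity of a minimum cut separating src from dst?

6

Max flow = 6 (via 3 augmenting paths).
In the residual at optimum, the set reachable from src is {M, N, P, Q, R, S, T, U, src}.
Cut edges: P->O (cap 1), M->dst (cap 5). Sum = 6.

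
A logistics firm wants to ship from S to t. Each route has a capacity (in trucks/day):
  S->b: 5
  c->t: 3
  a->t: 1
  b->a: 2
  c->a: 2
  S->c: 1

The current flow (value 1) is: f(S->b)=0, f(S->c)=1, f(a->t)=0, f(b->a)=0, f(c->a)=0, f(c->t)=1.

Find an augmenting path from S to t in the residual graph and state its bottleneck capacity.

Residual along S->b->a->t: S->b: 5, b->a: 2, a->t: 1.
Bottleneck = min = 1.

S->b->a->t, bottleneck 1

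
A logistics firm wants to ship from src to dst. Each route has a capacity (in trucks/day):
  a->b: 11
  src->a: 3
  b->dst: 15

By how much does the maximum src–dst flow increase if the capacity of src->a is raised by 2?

2

Original max flow = 3.
After raising cap(src->a), augmenting paths through that edge carry 2 more units.
New max flow = 5. Increase = 2.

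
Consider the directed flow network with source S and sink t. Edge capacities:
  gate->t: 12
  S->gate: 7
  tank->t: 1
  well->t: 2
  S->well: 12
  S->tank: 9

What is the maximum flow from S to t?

10

Augment S->gate->t: bottleneck 7. Total 7.
Augment S->tank->t: bottleneck 1. Total 8.
Augment S->well->t: bottleneck 2. Total 10.
No augmenting path remains in the residual graph.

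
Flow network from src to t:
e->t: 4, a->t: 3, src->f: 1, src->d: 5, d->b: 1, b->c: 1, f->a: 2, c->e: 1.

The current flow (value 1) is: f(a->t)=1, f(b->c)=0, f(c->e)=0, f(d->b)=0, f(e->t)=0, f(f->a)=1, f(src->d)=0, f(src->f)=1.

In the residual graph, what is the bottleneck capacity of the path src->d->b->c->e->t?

Residual capacities along the path: src->d: 5, d->b: 1, b->c: 1, c->e: 1, e->t: 4.
Minimum is 1.

1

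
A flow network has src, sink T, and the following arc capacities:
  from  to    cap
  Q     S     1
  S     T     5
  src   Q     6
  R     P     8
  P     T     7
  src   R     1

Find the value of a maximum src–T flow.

Augment src→Q→S→T: bottleneck 1. Total 1.
Augment src→R→P→T: bottleneck 1. Total 2.
No augmenting path remains in the residual graph.

2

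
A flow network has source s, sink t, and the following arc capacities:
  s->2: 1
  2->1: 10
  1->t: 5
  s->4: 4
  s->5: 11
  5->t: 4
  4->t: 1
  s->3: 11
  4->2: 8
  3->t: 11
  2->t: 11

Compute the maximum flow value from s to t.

Augment s->4->t: bottleneck 1. Total 1.
Augment s->5->t: bottleneck 4. Total 5.
Augment s->3->t: bottleneck 11. Total 16.
Augment s->2->t: bottleneck 1. Total 17.
Augment s->4->2->t: bottleneck 3. Total 20.
No augmenting path remains in the residual graph.

20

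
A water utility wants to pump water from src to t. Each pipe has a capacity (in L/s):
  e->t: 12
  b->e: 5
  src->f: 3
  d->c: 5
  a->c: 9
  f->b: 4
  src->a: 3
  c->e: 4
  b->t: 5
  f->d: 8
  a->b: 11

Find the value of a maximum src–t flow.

Augment src->f->b->t: bottleneck 3. Total 3.
Augment src->a->b->t: bottleneck 2. Total 5.
Augment src->a->b->e->t: bottleneck 1. Total 6.
No augmenting path remains in the residual graph.

6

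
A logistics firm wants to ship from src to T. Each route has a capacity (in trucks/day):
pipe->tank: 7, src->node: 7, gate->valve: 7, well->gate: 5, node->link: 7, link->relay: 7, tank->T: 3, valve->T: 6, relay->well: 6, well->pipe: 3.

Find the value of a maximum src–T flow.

6

Augment src->node->link->relay->well->gate->valve->T: bottleneck 5. Total 5.
Augment src->node->link->relay->well->pipe->tank->T: bottleneck 1. Total 6.
No augmenting path remains in the residual graph.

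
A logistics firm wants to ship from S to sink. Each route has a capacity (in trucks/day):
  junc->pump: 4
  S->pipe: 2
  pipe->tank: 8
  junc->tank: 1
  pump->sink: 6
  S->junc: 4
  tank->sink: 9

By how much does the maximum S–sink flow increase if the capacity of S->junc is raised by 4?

Original max flow = 6.
After raising cap(S->junc), augmenting paths through that edge carry 1 more unit.
New max flow = 7. Increase = 1.

1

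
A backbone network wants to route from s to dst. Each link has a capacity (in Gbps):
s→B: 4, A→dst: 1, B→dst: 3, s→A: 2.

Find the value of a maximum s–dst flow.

4

Augment s→A→dst: bottleneck 1. Total 1.
Augment s→B→dst: bottleneck 3. Total 4.
No augmenting path remains in the residual graph.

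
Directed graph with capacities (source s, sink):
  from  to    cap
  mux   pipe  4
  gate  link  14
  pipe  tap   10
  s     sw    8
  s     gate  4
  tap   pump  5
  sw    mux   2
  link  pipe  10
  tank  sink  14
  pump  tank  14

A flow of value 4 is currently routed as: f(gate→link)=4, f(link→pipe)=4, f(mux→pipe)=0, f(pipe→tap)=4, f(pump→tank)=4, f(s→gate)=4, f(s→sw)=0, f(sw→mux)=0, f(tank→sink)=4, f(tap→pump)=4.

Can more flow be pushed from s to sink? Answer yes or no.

Residual path s→sw→mux→pipe→tap→pump→tank→sink has bottleneck 1 > 0.
Pushing 1 along it raises the flow to 5, so the given flow is not maximum.

Yes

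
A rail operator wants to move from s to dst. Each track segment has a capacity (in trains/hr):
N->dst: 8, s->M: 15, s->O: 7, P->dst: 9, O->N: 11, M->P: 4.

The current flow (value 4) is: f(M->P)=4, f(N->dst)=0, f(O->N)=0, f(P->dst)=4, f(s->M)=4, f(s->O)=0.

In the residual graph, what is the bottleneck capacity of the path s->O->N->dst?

7

Residual capacities along the path: s->O: 7, O->N: 11, N->dst: 8.
Minimum is 7.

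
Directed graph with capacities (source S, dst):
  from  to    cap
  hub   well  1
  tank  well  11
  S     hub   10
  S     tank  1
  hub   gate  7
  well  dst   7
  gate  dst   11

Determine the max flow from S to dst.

Augment S→hub→gate→dst: bottleneck 7. Total 7.
Augment S→hub→well→dst: bottleneck 1. Total 8.
Augment S→tank→well→dst: bottleneck 1. Total 9.
No augmenting path remains in the residual graph.

9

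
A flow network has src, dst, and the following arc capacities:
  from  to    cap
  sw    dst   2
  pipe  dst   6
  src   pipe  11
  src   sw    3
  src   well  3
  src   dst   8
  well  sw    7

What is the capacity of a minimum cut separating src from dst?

Max flow = 16 (via 3 augmenting paths).
In the residual at optimum, the set reachable from src is {pipe, src, sw, well}.
Cut edges: src→dst (cap 8), sw→dst (cap 2), pipe→dst (cap 6). Sum = 16.

16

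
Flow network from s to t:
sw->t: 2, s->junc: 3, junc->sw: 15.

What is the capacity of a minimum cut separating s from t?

Max flow = 2 (via 1 augmenting path).
In the residual at optimum, the set reachable from s is {junc, s, sw}.
Cut edges: sw->t (cap 2). Sum = 2.

2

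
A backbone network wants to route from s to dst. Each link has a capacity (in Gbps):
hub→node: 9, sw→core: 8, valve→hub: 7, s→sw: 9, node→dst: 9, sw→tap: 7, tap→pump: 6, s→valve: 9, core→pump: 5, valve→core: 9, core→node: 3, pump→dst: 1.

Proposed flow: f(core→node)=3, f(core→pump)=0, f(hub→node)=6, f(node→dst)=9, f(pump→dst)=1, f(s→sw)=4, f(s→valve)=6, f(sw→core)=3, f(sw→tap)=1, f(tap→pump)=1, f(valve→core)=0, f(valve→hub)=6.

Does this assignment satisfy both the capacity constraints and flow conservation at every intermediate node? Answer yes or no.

Every edge has 0 ≤ f(e) ≤ cap(e).
At each intermediate node, inflow equals outflow.

Yes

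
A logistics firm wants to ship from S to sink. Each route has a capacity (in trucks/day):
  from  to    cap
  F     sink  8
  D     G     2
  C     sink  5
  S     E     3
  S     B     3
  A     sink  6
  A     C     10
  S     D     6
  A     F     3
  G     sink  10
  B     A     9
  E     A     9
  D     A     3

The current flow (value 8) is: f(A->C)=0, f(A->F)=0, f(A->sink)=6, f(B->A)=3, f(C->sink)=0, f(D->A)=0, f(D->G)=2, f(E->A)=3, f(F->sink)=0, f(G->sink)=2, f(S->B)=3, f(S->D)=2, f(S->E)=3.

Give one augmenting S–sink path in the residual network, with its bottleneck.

Residual along S->D->A->C->sink: S->D: 4, D->A: 3, A->C: 10, C->sink: 5.
Bottleneck = min = 3.

S->D->A->C->sink, bottleneck 3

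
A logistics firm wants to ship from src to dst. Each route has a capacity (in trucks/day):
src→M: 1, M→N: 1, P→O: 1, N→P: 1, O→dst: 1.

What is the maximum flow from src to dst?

1

Augment src→M→N→P→O→dst: bottleneck 1. Total 1.
No augmenting path remains in the residual graph.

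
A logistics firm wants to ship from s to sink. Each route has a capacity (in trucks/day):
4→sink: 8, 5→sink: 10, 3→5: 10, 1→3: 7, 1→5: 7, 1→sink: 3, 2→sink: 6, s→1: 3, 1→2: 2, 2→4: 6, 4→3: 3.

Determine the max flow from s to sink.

3

Augment s→1→sink: bottleneck 3. Total 3.
No augmenting path remains in the residual graph.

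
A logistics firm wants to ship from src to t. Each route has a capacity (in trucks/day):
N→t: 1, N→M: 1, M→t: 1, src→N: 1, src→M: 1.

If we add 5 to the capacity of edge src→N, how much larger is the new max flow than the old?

Original max flow = 2.
Even with extra capacity on src→N, another cut of capacity 2 remains binding.
New max flow = 2. Increase = 0.

0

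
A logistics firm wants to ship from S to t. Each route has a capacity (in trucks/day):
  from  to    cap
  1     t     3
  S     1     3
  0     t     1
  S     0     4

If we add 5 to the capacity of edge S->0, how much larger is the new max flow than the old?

0

Original max flow = 4.
Edge S->0 does not cross the min cut (source side {0, S}), so extra capacity there cannot help.
New max flow = 4. Increase = 0.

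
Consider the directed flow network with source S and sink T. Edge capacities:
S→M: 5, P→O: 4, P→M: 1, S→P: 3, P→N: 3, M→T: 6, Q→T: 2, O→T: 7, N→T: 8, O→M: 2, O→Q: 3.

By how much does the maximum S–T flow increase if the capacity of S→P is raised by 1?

Original max flow = 8.
After raising cap(S→P), augmenting paths through that edge carry 1 more unit.
New max flow = 9. Increase = 1.

1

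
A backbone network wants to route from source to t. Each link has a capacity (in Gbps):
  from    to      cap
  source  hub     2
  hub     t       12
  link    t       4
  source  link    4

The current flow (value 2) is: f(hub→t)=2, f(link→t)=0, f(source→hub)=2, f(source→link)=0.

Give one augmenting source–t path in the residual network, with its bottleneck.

source→link→t, bottleneck 4

Residual along source→link→t: source→link: 4, link→t: 4.
Bottleneck = min = 4.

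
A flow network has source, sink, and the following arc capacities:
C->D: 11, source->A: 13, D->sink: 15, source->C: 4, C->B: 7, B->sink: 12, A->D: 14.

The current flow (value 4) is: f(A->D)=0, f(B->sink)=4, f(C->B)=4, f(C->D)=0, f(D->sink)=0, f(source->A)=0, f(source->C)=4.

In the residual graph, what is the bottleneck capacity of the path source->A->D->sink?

Residual capacities along the path: source->A: 13, A->D: 14, D->sink: 15.
Minimum is 13.

13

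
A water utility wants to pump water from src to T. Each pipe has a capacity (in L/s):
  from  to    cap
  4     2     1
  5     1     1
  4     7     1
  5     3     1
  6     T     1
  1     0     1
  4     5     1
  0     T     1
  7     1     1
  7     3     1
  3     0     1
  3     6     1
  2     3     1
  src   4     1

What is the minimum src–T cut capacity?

1

Max flow = 1 (via 1 augmenting path).
In the residual at optimum, the set reachable from src is {src}.
Cut edges: src→4 (cap 1). Sum = 1.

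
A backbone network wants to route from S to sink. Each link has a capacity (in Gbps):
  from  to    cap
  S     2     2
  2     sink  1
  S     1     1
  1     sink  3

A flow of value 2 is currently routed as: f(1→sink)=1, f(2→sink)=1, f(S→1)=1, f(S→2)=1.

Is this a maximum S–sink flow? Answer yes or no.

Yes

Residual reachable from S: {2, S}; sink is not reachable.
Saturated cut: S→1, 2→sink with total capacity 2 = current flow value. Flow is maximum.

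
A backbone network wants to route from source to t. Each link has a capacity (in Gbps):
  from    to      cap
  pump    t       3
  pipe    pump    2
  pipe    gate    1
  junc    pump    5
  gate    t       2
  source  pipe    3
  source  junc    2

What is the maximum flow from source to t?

4

Augment source→junc→pump→t: bottleneck 2. Total 2.
Augment source→pipe→pump→t: bottleneck 1. Total 3.
Augment source→pipe→gate→t: bottleneck 1. Total 4.
No augmenting path remains in the residual graph.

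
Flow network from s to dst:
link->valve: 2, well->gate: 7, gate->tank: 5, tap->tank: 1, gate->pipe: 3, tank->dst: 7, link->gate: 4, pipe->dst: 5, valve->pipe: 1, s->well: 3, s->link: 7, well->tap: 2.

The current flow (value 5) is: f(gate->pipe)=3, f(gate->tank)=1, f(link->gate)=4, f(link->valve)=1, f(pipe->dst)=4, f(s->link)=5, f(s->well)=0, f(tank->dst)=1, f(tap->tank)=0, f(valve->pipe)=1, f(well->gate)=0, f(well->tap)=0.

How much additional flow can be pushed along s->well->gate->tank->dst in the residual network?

3

Residual capacities along the path: s->well: 3, well->gate: 7, gate->tank: 4, tank->dst: 6.
Minimum is 3.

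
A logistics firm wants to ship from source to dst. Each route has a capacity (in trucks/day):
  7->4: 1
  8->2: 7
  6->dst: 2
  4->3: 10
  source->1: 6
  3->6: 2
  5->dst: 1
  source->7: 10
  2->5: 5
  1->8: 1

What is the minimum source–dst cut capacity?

2

Max flow = 2 (via 2 augmenting paths).
In the residual at optimum, the set reachable from source is {1, 7, source}.
Cut edges: 7->4 (cap 1), 1->8 (cap 1). Sum = 2.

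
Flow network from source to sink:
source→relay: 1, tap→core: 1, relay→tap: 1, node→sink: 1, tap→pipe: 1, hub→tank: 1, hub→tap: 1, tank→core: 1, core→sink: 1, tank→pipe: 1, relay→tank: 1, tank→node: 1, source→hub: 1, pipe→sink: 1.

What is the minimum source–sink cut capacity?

2

Max flow = 2 (via 2 augmenting paths).
In the residual at optimum, the set reachable from source is {source}.
Cut edges: source→relay (cap 1), source→hub (cap 1). Sum = 2.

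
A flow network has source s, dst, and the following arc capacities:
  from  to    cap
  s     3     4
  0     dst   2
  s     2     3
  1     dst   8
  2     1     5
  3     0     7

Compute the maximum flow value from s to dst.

Augment s->3->0->dst: bottleneck 2. Total 2.
Augment s->2->1->dst: bottleneck 3. Total 5.
No augmenting path remains in the residual graph.

5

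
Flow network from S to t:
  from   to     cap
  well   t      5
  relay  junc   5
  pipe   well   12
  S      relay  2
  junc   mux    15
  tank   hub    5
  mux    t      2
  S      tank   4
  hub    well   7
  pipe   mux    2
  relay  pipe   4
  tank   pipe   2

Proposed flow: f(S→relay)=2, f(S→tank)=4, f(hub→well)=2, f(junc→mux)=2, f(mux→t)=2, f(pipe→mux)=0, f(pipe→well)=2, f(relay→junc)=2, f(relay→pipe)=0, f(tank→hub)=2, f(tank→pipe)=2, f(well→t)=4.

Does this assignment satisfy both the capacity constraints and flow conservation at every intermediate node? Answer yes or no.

Yes

Every edge has 0 ≤ f(e) ≤ cap(e).
At each intermediate node, inflow equals outflow.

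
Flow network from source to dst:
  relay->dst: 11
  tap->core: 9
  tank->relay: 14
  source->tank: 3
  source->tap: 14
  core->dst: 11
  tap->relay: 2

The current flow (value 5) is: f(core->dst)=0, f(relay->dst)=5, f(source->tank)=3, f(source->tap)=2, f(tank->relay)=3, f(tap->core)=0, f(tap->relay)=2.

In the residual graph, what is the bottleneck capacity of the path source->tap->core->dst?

Residual capacities along the path: source->tap: 12, tap->core: 9, core->dst: 11.
Minimum is 9.

9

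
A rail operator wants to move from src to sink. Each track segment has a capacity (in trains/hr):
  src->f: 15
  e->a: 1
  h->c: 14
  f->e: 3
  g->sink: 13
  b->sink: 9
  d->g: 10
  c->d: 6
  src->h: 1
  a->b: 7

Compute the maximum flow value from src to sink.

2

Augment src->f->e->a->b->sink: bottleneck 1. Total 1.
Augment src->h->c->d->g->sink: bottleneck 1. Total 2.
No augmenting path remains in the residual graph.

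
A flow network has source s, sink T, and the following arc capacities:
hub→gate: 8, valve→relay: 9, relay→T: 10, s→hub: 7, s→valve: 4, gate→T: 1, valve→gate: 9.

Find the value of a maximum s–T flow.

Augment s→valve→relay→T: bottleneck 4. Total 4.
Augment s→hub→gate→T: bottleneck 1. Total 5.
No augmenting path remains in the residual graph.

5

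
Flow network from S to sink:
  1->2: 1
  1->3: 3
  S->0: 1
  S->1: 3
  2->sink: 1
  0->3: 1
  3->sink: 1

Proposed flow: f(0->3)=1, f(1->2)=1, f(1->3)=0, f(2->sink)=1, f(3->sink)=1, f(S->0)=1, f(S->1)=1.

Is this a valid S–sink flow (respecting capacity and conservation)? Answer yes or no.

Yes

Every edge has 0 ≤ f(e) ≤ cap(e).
At each intermediate node, inflow equals outflow.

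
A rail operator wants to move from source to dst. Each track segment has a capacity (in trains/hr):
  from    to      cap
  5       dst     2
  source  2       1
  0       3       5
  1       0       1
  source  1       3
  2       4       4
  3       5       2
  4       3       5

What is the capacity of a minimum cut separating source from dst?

Max flow = 2 (via 2 augmenting paths).
In the residual at optimum, the set reachable from source is {1, source}.
Cut edges: 1->0 (cap 1), source->2 (cap 1). Sum = 2.

2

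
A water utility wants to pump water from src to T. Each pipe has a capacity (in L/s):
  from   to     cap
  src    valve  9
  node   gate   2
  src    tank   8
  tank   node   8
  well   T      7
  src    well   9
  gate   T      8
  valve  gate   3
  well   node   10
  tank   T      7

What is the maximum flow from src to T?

19

Augment src→tank→T: bottleneck 7. Total 7.
Augment src→well→T: bottleneck 7. Total 14.
Augment src→valve→gate→T: bottleneck 3. Total 17.
Augment src→tank→node→gate→T: bottleneck 1. Total 18.
Augment src→well→node→gate→T: bottleneck 1. Total 19.
No augmenting path remains in the residual graph.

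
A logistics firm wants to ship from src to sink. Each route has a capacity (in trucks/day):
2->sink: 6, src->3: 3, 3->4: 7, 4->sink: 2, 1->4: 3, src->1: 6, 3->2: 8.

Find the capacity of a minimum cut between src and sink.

Max flow = 5 (via 2 augmenting paths).
In the residual at optimum, the set reachable from src is {1, 4, src}.
Cut edges: src->3 (cap 3), 4->sink (cap 2). Sum = 5.

5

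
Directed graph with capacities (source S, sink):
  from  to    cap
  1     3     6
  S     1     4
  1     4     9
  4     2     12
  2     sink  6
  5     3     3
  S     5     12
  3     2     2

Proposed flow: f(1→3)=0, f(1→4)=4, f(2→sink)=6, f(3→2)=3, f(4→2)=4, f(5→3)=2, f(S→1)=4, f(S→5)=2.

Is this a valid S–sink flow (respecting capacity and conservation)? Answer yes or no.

No

Capacity violated on 3→2: flow 3 > capacity 2.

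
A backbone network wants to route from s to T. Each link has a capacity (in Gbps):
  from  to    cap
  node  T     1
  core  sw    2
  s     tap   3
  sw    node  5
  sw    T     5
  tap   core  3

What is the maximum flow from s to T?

2

Augment s→tap→core→sw→T: bottleneck 2. Total 2.
No augmenting path remains in the residual graph.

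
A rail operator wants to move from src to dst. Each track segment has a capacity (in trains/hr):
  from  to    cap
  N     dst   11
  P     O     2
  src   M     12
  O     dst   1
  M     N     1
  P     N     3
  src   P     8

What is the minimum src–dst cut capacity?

Max flow = 5 (via 3 augmenting paths).
In the residual at optimum, the set reachable from src is {M, O, P, src}.
Cut edges: P→N (cap 3), O→dst (cap 1), M→N (cap 1). Sum = 5.

5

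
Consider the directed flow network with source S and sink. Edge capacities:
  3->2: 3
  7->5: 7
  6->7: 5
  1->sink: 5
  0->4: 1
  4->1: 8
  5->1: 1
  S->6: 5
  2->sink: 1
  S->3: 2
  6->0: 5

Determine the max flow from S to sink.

Augment S->3->2->sink: bottleneck 1. Total 1.
Augment S->6->7->5->1->sink: bottleneck 1. Total 2.
Augment S->6->0->4->1->sink: bottleneck 1. Total 3.
No augmenting path remains in the residual graph.

3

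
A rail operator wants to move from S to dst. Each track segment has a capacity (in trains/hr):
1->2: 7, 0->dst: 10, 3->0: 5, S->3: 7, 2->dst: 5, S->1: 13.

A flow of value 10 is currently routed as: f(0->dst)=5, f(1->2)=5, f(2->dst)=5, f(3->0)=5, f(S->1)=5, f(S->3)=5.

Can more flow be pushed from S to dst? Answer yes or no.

No

Residual reachable from S: {1, 2, 3, S}; dst is not reachable.
Saturated cut: 3->0, 2->dst with total capacity 10 = current flow value. Flow is maximum.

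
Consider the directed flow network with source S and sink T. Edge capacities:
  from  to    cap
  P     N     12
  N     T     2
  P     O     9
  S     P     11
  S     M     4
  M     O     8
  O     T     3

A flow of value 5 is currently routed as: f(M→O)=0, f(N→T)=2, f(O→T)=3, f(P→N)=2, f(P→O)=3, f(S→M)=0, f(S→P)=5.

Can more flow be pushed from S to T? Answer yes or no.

Residual reachable from S: {M, N, O, P, S}; T is not reachable.
Saturated cut: N→T, O→T with total capacity 5 = current flow value. Flow is maximum.

No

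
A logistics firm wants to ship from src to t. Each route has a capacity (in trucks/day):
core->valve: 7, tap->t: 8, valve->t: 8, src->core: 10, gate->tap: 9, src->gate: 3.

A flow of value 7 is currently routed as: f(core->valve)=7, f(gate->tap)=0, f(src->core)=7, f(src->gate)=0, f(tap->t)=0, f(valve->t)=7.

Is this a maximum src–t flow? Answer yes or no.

No

Residual path src->gate->tap->t has bottleneck 3 > 0.
Pushing 3 along it raises the flow to 10, so the given flow is not maximum.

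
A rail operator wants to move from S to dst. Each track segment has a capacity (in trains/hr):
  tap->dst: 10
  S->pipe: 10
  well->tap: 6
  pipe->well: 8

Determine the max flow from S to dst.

6

Augment S->pipe->well->tap->dst: bottleneck 6. Total 6.
No augmenting path remains in the residual graph.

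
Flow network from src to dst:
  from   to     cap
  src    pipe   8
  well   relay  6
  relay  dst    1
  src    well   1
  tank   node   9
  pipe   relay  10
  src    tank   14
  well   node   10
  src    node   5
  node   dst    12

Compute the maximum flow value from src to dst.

13

Augment src→node→dst: bottleneck 5. Total 5.
Augment src→pipe→relay→dst: bottleneck 1. Total 6.
Augment src→well→node→dst: bottleneck 1. Total 7.
Augment src→tank→node→dst: bottleneck 6. Total 13.
No augmenting path remains in the residual graph.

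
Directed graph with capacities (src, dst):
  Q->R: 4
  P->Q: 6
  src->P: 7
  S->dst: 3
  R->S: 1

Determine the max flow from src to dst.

Augment src->P->Q->R->S->dst: bottleneck 1. Total 1.
No augmenting path remains in the residual graph.

1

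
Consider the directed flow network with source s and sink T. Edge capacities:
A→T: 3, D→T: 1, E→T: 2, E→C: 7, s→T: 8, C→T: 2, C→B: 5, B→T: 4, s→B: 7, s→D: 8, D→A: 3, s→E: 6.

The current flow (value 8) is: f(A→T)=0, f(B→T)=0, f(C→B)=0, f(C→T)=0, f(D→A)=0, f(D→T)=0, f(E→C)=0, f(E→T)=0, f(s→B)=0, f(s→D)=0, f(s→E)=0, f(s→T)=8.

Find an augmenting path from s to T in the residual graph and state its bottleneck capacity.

s→D→T, bottleneck 1

Residual along s→D→T: s→D: 8, D→T: 1.
Bottleneck = min = 1.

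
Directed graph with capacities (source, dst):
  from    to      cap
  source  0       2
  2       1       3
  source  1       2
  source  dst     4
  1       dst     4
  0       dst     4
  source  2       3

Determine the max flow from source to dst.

Augment source->dst: bottleneck 4. Total 4.
Augment source->1->dst: bottleneck 2. Total 6.
Augment source->0->dst: bottleneck 2. Total 8.
Augment source->2->1->dst: bottleneck 2. Total 10.
No augmenting path remains in the residual graph.

10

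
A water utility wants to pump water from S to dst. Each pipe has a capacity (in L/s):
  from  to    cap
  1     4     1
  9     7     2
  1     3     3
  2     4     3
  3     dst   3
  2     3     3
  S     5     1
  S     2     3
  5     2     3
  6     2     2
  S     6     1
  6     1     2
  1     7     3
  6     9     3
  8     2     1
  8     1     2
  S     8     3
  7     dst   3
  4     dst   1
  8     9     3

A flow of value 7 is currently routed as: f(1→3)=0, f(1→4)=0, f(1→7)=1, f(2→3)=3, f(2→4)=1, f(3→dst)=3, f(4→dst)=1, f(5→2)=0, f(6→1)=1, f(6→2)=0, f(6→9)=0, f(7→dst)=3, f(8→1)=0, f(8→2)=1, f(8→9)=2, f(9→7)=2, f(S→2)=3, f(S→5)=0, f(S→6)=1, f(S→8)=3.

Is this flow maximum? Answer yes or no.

Yes

Residual reachable from S: {1, 2, 3, 4, 5, 6, 7, 8, 9, S}; dst is not reachable.
Saturated cut: 4→dst, 3→dst, 7→dst with total capacity 7 = current flow value. Flow is maximum.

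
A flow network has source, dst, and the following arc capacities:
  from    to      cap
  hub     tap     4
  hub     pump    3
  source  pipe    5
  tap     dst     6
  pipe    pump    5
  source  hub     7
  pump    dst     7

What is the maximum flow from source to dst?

11

Augment source→hub→tap→dst: bottleneck 4. Total 4.
Augment source→hub→pump→dst: bottleneck 3. Total 7.
Augment source→pipe→pump→dst: bottleneck 4. Total 11.
No augmenting path remains in the residual graph.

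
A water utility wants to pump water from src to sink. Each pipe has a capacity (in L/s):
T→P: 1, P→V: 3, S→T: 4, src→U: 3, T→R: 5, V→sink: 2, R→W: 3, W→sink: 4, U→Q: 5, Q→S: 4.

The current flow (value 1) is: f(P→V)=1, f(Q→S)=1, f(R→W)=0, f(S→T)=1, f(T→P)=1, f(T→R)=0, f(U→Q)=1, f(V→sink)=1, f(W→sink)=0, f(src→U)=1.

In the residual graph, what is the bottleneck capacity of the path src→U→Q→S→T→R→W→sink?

Residual capacities along the path: src→U: 2, U→Q: 4, Q→S: 3, S→T: 3, T→R: 5, R→W: 3, W→sink: 4.
Minimum is 2.

2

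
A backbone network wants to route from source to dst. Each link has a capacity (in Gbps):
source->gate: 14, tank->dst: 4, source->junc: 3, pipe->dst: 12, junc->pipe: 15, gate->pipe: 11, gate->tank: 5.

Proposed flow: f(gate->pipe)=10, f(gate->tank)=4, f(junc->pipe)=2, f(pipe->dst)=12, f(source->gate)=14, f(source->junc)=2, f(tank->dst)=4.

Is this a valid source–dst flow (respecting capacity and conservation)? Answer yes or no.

Every edge has 0 ≤ f(e) ≤ cap(e).
At each intermediate node, inflow equals outflow.

Yes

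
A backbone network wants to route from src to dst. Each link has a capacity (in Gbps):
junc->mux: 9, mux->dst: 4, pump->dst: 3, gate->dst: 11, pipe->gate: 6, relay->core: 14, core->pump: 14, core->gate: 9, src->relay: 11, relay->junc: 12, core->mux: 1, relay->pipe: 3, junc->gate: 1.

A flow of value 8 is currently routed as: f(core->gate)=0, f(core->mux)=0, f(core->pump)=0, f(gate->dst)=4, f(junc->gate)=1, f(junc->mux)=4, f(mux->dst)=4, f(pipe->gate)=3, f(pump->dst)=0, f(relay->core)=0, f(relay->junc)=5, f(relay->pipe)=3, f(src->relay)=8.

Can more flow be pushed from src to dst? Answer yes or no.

Yes

Residual path src->relay->core->gate->dst has bottleneck 3 > 0.
Pushing 3 along it raises the flow to 11, so the given flow is not maximum.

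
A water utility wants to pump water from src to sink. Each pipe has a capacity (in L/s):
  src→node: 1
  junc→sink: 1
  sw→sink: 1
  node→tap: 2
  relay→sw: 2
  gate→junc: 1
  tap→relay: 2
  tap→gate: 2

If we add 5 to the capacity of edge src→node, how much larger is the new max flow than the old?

Original max flow = 1.
After raising cap(src→node), augmenting paths through that edge carry 1 more unit.
New max flow = 2. Increase = 1.

1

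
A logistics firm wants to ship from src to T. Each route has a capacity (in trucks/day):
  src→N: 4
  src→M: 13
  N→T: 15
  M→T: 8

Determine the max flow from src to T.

12

Augment src→M→T: bottleneck 8. Total 8.
Augment src→N→T: bottleneck 4. Total 12.
No augmenting path remains in the residual graph.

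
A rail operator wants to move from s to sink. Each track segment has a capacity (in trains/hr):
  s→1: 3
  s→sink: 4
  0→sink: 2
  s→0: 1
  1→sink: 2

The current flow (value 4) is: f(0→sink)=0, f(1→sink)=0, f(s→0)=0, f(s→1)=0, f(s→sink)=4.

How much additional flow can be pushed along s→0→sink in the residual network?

Residual capacities along the path: s→0: 1, 0→sink: 2.
Minimum is 1.

1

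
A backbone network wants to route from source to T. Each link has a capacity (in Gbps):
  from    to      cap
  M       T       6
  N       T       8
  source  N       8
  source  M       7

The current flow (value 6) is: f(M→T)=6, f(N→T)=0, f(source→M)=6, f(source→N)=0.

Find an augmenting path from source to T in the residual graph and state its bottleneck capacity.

source→N→T, bottleneck 8

Residual along source→N→T: source→N: 8, N→T: 8.
Bottleneck = min = 8.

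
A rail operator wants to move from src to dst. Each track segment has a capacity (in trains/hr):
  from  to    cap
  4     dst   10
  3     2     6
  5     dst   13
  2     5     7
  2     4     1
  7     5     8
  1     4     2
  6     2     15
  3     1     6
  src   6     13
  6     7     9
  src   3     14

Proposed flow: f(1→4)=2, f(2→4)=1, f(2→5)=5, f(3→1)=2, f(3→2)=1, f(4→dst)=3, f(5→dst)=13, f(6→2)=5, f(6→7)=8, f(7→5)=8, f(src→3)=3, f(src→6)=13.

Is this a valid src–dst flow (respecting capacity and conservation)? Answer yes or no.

Every edge has 0 ≤ f(e) ≤ cap(e).
At each intermediate node, inflow equals outflow.

Yes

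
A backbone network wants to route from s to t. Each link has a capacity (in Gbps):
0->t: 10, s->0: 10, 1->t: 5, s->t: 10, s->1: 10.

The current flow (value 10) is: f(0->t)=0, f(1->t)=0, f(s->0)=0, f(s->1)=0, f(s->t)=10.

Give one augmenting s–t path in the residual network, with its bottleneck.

s->1->t, bottleneck 5

Residual along s->1->t: s->1: 10, 1->t: 5.
Bottleneck = min = 5.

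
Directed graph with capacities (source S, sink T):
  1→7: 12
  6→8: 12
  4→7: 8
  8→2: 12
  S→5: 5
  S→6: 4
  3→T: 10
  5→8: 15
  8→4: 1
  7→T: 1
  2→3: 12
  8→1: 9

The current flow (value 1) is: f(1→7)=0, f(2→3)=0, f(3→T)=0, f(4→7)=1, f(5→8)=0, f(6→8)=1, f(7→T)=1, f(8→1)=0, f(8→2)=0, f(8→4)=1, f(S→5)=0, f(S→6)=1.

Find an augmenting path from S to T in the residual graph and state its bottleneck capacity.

Residual along S→6→8→2→3→T: S→6: 3, 6→8: 11, 8→2: 12, 2→3: 12, 3→T: 10.
Bottleneck = min = 3.

S→6→8→2→3→T, bottleneck 3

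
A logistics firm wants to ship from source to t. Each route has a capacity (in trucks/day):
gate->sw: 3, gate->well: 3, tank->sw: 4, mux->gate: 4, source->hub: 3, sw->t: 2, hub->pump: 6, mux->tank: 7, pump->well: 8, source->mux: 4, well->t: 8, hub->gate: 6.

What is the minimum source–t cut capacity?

7

Max flow = 7 (via 4 augmenting paths).
In the residual at optimum, the set reachable from source is {source}.
Cut edges: source->mux (cap 4), source->hub (cap 3). Sum = 7.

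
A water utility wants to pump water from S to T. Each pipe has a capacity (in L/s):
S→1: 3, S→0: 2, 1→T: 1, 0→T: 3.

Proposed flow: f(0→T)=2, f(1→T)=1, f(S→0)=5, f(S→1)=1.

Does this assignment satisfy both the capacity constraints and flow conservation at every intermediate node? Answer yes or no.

Capacity violated on S→0: flow 5 > capacity 2.

No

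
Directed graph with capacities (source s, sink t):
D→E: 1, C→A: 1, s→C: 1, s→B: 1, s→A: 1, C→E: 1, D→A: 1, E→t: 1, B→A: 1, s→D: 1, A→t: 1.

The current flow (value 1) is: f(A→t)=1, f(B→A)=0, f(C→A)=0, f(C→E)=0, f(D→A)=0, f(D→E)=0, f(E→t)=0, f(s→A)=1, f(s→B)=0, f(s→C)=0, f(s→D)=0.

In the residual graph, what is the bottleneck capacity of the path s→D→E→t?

1

Residual capacities along the path: s→D: 1, D→E: 1, E→t: 1.
Minimum is 1.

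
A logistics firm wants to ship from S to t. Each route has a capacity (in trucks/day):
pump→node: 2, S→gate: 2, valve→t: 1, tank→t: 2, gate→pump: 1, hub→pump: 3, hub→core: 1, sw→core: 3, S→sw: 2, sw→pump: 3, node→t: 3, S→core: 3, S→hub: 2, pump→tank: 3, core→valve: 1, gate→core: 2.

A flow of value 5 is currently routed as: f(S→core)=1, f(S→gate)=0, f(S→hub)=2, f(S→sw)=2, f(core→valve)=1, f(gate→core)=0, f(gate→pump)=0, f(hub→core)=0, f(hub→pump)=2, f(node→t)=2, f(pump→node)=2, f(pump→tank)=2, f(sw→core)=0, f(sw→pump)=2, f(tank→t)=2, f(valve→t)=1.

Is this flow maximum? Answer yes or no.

Residual reachable from S: {S, core, gate, hub, pump, sw, tank}; t is not reachable.
Saturated cut: core→valve, pump→node, tank→t with total capacity 5 = current flow value. Flow is maximum.

Yes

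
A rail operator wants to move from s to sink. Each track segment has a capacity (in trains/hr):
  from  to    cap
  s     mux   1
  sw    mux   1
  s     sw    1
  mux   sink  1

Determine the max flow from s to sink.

1

Augment s->mux->sink: bottleneck 1. Total 1.
No augmenting path remains in the residual graph.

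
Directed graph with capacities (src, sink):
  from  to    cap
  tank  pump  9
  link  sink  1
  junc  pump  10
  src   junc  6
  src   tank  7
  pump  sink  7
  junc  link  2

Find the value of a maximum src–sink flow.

8

Augment src→junc→link→sink: bottleneck 1. Total 1.
Augment src→junc→pump→sink: bottleneck 5. Total 6.
Augment src→tank→pump→sink: bottleneck 2. Total 8.
No augmenting path remains in the residual graph.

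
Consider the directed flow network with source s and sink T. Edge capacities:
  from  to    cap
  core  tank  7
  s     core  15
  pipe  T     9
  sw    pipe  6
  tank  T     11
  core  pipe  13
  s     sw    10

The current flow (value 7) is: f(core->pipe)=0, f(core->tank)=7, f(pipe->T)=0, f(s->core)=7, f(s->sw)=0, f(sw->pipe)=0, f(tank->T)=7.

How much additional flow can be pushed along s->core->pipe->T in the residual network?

8

Residual capacities along the path: s->core: 8, core->pipe: 13, pipe->T: 9.
Minimum is 8.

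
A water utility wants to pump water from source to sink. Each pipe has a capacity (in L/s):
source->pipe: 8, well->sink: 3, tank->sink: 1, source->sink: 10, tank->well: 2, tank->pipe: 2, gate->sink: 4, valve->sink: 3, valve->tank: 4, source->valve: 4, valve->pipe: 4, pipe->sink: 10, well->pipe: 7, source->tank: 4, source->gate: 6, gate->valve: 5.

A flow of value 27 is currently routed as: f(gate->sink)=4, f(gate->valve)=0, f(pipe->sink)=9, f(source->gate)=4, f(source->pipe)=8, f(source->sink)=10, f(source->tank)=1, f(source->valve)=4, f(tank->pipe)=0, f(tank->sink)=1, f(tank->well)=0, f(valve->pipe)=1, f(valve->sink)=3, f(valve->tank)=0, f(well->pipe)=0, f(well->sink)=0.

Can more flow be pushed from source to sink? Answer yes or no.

Yes

Residual path source->tank->well->sink has bottleneck 2 > 0.
Pushing 2 along it raises the flow to 29, so the given flow is not maximum.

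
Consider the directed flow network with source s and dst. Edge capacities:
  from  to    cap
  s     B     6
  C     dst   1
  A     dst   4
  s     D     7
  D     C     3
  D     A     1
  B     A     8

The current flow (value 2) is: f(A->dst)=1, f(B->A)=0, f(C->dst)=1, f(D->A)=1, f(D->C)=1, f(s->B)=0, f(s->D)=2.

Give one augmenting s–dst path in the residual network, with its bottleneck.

Residual along s->B->A->dst: s->B: 6, B->A: 8, A->dst: 3.
Bottleneck = min = 3.

s->B->A->dst, bottleneck 3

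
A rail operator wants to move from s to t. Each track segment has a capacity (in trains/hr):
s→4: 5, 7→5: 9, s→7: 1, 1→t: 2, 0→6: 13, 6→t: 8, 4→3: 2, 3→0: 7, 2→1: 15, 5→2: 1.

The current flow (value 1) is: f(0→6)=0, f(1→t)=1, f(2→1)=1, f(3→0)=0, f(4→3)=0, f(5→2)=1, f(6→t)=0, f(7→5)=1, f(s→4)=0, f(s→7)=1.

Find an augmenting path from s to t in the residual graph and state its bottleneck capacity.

Residual along s→4→3→0→6→t: s→4: 5, 4→3: 2, 3→0: 7, 0→6: 13, 6→t: 8.
Bottleneck = min = 2.

s→4→3→0→6→t, bottleneck 2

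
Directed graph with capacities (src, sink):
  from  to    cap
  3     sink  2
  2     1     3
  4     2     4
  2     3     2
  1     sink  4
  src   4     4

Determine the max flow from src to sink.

Augment src->4->2->3->sink: bottleneck 2. Total 2.
Augment src->4->2->1->sink: bottleneck 2. Total 4.
No augmenting path remains in the residual graph.

4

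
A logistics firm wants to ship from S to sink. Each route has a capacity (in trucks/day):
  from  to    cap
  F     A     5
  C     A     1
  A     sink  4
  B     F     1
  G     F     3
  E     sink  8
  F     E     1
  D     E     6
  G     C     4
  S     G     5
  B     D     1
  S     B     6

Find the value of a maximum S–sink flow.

Augment S→B→D→E→sink: bottleneck 1. Total 1.
Augment S→B→F→E→sink: bottleneck 1. Total 2.
Augment S→G→F→A→sink: bottleneck 3. Total 5.
Augment S→G→C→A→sink: bottleneck 1. Total 6.
No augmenting path remains in the residual graph.

6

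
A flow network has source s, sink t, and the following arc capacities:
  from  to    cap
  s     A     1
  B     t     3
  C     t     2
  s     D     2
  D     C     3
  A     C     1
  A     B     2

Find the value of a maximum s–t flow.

3

Augment s->D->C->t: bottleneck 2. Total 2.
Augment s->A->B->t: bottleneck 1. Total 3.
No augmenting path remains in the residual graph.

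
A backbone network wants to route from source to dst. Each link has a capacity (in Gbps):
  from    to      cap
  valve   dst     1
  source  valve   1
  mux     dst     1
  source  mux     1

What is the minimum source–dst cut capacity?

2

Max flow = 2 (via 2 augmenting paths).
In the residual at optimum, the set reachable from source is {source}.
Cut edges: source→valve (cap 1), source→mux (cap 1). Sum = 2.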